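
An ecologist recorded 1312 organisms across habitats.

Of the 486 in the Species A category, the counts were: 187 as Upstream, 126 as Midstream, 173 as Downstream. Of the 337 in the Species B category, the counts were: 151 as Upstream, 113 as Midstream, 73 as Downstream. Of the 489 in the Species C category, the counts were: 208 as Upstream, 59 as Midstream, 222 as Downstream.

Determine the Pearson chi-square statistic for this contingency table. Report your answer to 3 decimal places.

Row totals: 486, 337, 489. Column totals: 546, 298, 468. Grand total N = 1312.
Expected counts (row total × column total / N):
  Species A, Upstream: 486×546/1312 = 202.2530
  Species A, Midstream: 486×298/1312 = 110.3872
  Species A, Downstream: 486×468/1312 = 173.3598
  Species B, Upstream: 337×546/1312 = 140.2454
  Species B, Midstream: 337×298/1312 = 76.5442
  Species B, Downstream: 337×468/1312 = 120.2104
  Species C, Upstream: 489×546/1312 = 203.5015
  Species C, Midstream: 489×298/1312 = 111.0686
  Species C, Downstream: 489×468/1312 = 174.4299
Contributions (O − E)²/E:
  (187 − 202.2530)²/202.2530 = 1.1503
  (126 − 110.3872)²/110.3872 = 2.2082
  (173 − 173.3598)²/173.3598 = 0.0007
  (151 − 140.2454)²/140.2454 = 0.8247
  (113 − 76.5442)²/76.5442 = 17.3628
  (73 − 120.2104)²/120.2104 = 18.5410
  (208 − 203.5015)²/203.5015 = 0.0994
  (59 − 111.0686)²/111.0686 = 24.4096
  (222 − 174.4299)²/174.4299 = 12.9732
χ² = 1.1503 + 2.2082 + 0.0007 + 0.8247 + 17.3628 + 18.5410 + 0.0994 + 24.4096 + 12.9732 = 77.570

77.570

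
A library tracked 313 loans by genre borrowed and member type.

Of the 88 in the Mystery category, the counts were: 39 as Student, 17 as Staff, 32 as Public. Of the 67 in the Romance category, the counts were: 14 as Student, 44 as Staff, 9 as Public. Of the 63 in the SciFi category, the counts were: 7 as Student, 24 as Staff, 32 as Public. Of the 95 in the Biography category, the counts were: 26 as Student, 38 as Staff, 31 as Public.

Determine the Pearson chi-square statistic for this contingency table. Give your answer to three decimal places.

51.138

Row totals: 88, 67, 63, 95. Column totals: 86, 123, 104. Grand total N = 313.
Expected counts (row total × column total / N):
  Mystery, Student: 88×86/313 = 24.1789
  Mystery, Staff: 88×123/313 = 34.5815
  Mystery, Public: 88×104/313 = 29.2396
  Romance, Student: 67×86/313 = 18.4089
  Romance, Staff: 67×123/313 = 26.3291
  Romance, Public: 67×104/313 = 22.2620
  SciFi, Student: 63×86/313 = 17.3099
  SciFi, Staff: 63×123/313 = 24.7572
  SciFi, Public: 63×104/313 = 20.9329
  Biography, Student: 95×86/313 = 26.1022
  Biography, Staff: 95×123/313 = 37.3323
  Biography, Public: 95×104/313 = 31.5655
Contributions (O − E)²/E:
  (39 − 24.1789)²/24.1789 = 9.0850
  (17 − 34.5815)²/34.5815 = 8.9386
  (32 − 29.2396)²/29.2396 = 0.2606
  (14 − 18.4089)²/18.4089 = 1.0559
  (44 − 26.3291)²/26.3291 = 11.8599
  (9 − 22.2620)²/22.2620 = 7.9005
  (7 − 17.3099)²/17.3099 = 6.1407
  (24 − 24.7572)²/24.7572 = 0.0232
  (32 − 20.9329)²/20.9329 = 5.8511
  (26 − 26.1022)²/26.1022 = 0.0004
  (38 − 37.3323)²/37.3323 = 0.0119
  (31 − 31.5655)²/31.5655 = 0.0101
χ² = 9.0850 + 8.9386 + 0.2606 + 1.0559 + 11.8599 + 7.9005 + 6.1407 + 0.0232 + 5.8511 + 0.0004 + 0.0119 + 0.0101 = 51.138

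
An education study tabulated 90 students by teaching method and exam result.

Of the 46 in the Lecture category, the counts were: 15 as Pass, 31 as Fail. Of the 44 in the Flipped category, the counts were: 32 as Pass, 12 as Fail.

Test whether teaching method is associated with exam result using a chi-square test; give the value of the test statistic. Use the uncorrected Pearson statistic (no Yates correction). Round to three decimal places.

Row totals: 46, 44. Column totals: 47, 43. Grand total N = 90.
Expected counts (row total × column total / N):
  Lecture, Pass: 46×47/90 = 24.0222
  Lecture, Fail: 46×43/90 = 21.9778
  Flipped, Pass: 44×47/90 = 22.9778
  Flipped, Fail: 44×43/90 = 21.0222
Contributions (O − E)²/E:
  (15 − 24.0222)²/24.0222 = 3.3885
  (31 − 21.9778)²/21.9778 = 3.7037
  (32 − 22.9778)²/22.9778 = 3.5426
  (12 − 21.0222)²/21.0222 = 3.8721
χ² = 3.3885 + 3.7037 + 3.5426 + 3.8721 = 14.507

14.507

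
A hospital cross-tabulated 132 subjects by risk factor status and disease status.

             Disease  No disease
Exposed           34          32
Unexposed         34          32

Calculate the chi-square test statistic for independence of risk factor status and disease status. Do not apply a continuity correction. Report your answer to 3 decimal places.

0.000

Row totals: 66, 66. Column totals: 68, 64. Grand total N = 132.
Expected counts (row total × column total / N):
  Exposed, Disease: 66×68/132 = 34.0000
  Exposed, No disease: 66×64/132 = 32.0000
  Unexposed, Disease: 66×68/132 = 34.0000
  Unexposed, No disease: 66×64/132 = 32.0000
Contributions (O − E)²/E:
  (34 − 34.0000)²/34.0000 = 0.0000
  (32 − 32.0000)²/32.0000 = 0.0000
  (34 − 34.0000)²/34.0000 = 0.0000
  (32 − 32.0000)²/32.0000 = 0.0000
χ² = 0.0000 + 0.0000 + 0.0000 + 0.0000 = 0.000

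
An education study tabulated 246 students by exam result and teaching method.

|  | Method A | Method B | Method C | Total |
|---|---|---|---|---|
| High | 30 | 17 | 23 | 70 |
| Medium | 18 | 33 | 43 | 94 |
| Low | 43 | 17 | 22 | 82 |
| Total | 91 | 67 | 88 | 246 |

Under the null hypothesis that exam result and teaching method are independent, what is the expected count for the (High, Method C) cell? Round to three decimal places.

Row total (High) = 70; column total (Method C) = 88; grand total N = 246.
Expected count = (row total × column total) / N = 70 × 88 / 246 = 25.041.

25.041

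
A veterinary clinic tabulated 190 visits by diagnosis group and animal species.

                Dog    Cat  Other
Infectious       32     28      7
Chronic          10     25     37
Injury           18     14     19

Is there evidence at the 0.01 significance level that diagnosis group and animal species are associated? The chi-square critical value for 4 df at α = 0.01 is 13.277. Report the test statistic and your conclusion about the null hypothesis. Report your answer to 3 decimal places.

Row totals: 67, 72, 51. Column totals: 60, 67, 63. Grand total N = 190.
Expected counts (row total × column total / N):
  Infectious, Dog: 67×60/190 = 21.1579
  Infectious, Cat: 67×67/190 = 23.6263
  Infectious, Other: 67×63/190 = 22.2158
  Chronic, Dog: 72×60/190 = 22.7368
  Chronic, Cat: 72×67/190 = 25.3895
  Chronic, Other: 72×63/190 = 23.8737
  Injury, Dog: 51×60/190 = 16.1053
  Injury, Cat: 51×67/190 = 17.9842
  Injury, Other: 51×63/190 = 16.9105
Contributions (O − E)²/E:
  (32 − 21.1579)²/21.1579 = 5.5559
  (28 − 23.6263)²/23.6263 = 0.8097
  (7 − 22.2158)²/22.2158 = 10.4214
  (10 − 22.7368)²/22.7368 = 7.1350
  (25 − 25.3895)²/25.3895 = 0.0060
  (37 − 23.8737)²/23.8737 = 7.2171
  (18 − 16.1053)²/16.1053 = 0.2229
  (14 − 17.9842)²/17.9842 = 0.8827
  (19 − 16.9105)²/16.9105 = 0.2582
χ² = 5.5559 + 0.8097 + 10.4214 + 7.1350 + 0.0060 + 7.2171 + 0.2229 + 0.8827 + 0.2582 = 32.509
df = (3−1)(3−1) = 4. Since 32.509 > 13.277, reject the null hypothesis of independence at α = 0.01.

32.509; reject H₀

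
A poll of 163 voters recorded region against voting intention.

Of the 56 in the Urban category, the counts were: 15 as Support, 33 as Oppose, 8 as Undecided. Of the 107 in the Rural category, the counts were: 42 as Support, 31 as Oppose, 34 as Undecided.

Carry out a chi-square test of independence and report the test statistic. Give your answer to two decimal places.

14.40

Row totals: 56, 107. Column totals: 57, 64, 42. Grand total N = 163.
Expected counts (row total × column total / N):
  Urban, Support: 56×57/163 = 19.583
  Urban, Oppose: 56×64/163 = 21.988
  Urban, Undecided: 56×42/163 = 14.429
  Rural, Support: 107×57/163 = 37.417
  Rural, Oppose: 107×64/163 = 42.012
  Rural, Undecided: 107×42/163 = 27.571
Contributions (O − E)²/E:
  (15 − 19.583)²/19.583 = 1.0726
  (33 − 21.988)²/21.988 = 5.5150
  (8 − 14.429)²/14.429 = 2.8645
  (42 − 37.417)²/37.417 = 0.5613
  (31 − 42.012)²/42.012 = 2.8864
  (34 − 27.571)²/27.571 = 1.4991
χ² = 1.0726 + 5.5150 + 2.8645 + 0.5613 + 2.8864 + 1.4991 = 14.40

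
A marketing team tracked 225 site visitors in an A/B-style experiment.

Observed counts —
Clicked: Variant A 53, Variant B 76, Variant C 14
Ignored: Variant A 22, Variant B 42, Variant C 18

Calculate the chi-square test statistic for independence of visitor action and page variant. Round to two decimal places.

Row totals: 143, 82. Column totals: 75, 118, 32. Grand total N = 225.
Expected counts (row total × column total / N):
  Clicked, Variant A: 143×75/225 = 47.667
  Clicked, Variant B: 143×118/225 = 74.996
  Clicked, Variant C: 143×32/225 = 20.338
  Ignored, Variant A: 82×75/225 = 27.333
  Ignored, Variant B: 82×118/225 = 43.004
  Ignored, Variant C: 82×32/225 = 11.662
Contributions (O − E)²/E:
  (53 − 47.667)²/47.667 = 0.5967
  (76 − 74.996)²/74.996 = 0.0134
  (14 − 20.338)²/20.338 = 1.9751
  (22 − 27.333)²/27.333 = 1.0405
  (42 − 43.004)²/43.004 = 0.0234
  (18 − 11.662)²/11.662 = 3.4445
χ² = 0.5967 + 0.0134 + 1.9751 + 1.0405 + 0.0234 + 3.4445 = 7.09

7.09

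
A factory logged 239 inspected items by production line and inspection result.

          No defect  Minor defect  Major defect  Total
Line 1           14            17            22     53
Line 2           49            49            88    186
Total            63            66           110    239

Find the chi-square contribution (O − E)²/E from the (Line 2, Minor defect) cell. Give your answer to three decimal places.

0.109

Row total (Line 2) = 186; column total (Minor defect) = 66; N = 239.
Expected count E = 186 × 66 / 239 = 51.3640.
Contribution = (O − E)²/E = (49 − 51.3640)² / 51.3640 = 0.109.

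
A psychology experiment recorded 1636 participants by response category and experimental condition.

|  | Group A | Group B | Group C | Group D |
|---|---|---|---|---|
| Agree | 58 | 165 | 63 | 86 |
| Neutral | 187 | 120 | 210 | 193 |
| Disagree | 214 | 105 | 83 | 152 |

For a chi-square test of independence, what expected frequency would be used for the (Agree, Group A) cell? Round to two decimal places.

104.37

Row total (Agree) = 372; column total (Group A) = 459; grand total N = 1636.
Expected count = (row total × column total) / N = 372 × 459 / 1636 = 104.37.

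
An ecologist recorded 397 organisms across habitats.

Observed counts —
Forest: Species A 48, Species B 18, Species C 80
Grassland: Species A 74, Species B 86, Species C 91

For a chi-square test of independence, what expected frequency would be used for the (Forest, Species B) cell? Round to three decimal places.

38.247

Row total (Forest) = 146; column total (Species B) = 104; grand total N = 397.
Expected count = (row total × column total) / N = 146 × 104 / 397 = 38.247.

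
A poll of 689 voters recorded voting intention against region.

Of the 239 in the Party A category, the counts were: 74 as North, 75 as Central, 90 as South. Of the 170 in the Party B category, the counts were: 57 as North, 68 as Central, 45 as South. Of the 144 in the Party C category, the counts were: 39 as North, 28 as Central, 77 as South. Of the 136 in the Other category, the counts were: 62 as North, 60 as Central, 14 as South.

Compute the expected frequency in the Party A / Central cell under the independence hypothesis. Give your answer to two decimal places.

80.13

Row total (Party A) = 239; column total (Central) = 231; grand total N = 689.
Expected count = (row total × column total) / N = 239 × 231 / 689 = 80.13.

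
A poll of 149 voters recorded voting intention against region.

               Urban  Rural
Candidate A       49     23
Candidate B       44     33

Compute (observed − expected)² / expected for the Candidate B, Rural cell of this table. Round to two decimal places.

0.57

Row total (Candidate B) = 77; column total (Rural) = 56; N = 149.
Expected count E = 77 × 56 / 149 = 28.940.
Contribution = (O − E)²/E = (33 − 28.940)² / 28.940 = 0.57.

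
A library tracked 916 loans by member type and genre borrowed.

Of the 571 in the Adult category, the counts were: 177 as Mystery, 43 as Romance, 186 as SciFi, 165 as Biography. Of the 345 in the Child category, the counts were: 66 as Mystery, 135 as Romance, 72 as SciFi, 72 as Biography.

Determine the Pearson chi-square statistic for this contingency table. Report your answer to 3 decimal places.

137.745

Row totals: 571, 345. Column totals: 243, 178, 258, 237. Grand total N = 916.
Expected counts (row total × column total / N):
  Adult, Mystery: 571×243/916 = 151.4771
  Adult, Romance: 571×178/916 = 110.9585
  Adult, SciFi: 571×258/916 = 160.8275
  Adult, Biography: 571×237/916 = 147.7369
  Child, Mystery: 345×243/916 = 91.5229
  Child, Romance: 345×178/916 = 67.0415
  Child, SciFi: 345×258/916 = 97.1725
  Child, Biography: 345×237/916 = 89.2631
Contributions (O − E)²/E:
  (177 − 151.4771)²/151.4771 = 4.3004
  (43 − 110.9585)²/110.9585 = 41.6224
  (186 − 160.8275)²/160.8275 = 3.9400
  (165 − 147.7369)²/147.7369 = 2.0172
  (66 − 91.5229)²/91.5229 = 7.1175
  (135 − 67.0415)²/67.0415 = 68.8880
  (72 − 97.1725)²/97.1725 = 6.5209
  (72 − 89.2631)²/89.2631 = 3.3386
χ² = 4.3004 + 41.6224 + 3.9400 + 2.0172 + 7.1175 + 68.8880 + 6.5209 + 3.3386 = 137.745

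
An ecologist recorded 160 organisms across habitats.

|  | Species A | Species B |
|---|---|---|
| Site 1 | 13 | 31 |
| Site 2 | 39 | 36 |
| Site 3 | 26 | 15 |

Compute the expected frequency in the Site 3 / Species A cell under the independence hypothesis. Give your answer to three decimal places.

19.988

Row total (Site 3) = 41; column total (Species A) = 78; grand total N = 160.
Expected count = (row total × column total) / N = 41 × 78 / 160 = 19.988.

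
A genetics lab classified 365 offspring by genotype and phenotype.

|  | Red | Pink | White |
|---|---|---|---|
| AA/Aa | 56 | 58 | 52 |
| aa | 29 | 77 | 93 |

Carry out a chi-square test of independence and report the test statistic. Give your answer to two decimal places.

20.02

Row totals: 166, 199. Column totals: 85, 135, 145. Grand total N = 365.
Expected counts (row total × column total / N):
  AA/Aa, Red: 166×85/365 = 38.658
  AA/Aa, Pink: 166×135/365 = 61.397
  AA/Aa, White: 166×145/365 = 65.945
  aa, Red: 199×85/365 = 46.342
  aa, Pink: 199×135/365 = 73.603
  aa, White: 199×145/365 = 79.055
Contributions (O − E)²/E:
  (56 − 38.658)²/38.658 = 7.7796
  (58 − 61.397)²/61.397 = 0.1880
  (52 − 65.945)²/65.945 = 2.9489
  (29 − 46.342)²/46.342 = 6.4897
  (77 − 73.603)²/73.603 = 0.1568
  (93 − 79.055)²/79.055 = 2.4598
χ² = 7.7796 + 0.1880 + 2.9489 + 6.4897 + 0.1568 + 2.4598 = 20.02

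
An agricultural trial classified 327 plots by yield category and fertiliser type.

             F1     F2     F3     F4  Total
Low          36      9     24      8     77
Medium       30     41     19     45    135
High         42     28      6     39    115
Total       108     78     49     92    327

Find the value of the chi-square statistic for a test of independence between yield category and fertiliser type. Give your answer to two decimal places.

48.92

Grand total N = 327.
Expected counts (row total × column total / N):
  Low, F1: 77×108/327 = 25.431
  Low, F2: 77×78/327 = 18.367
  Low, F3: 77×49/327 = 11.538
  Low, F4: 77×92/327 = 21.664
  Medium, F1: 135×108/327 = 44.587
  Medium, F2: 135×78/327 = 32.202
  Medium, F3: 135×49/327 = 20.229
  Medium, F4: 135×92/327 = 37.982
  High, F1: 115×108/327 = 37.982
  High, F2: 115×78/327 = 27.431
  High, F3: 115×49/327 = 17.232
  High, F4: 115×92/327 = 32.355
Contributions (O − E)²/E:
  (36 − 25.431)²/25.431 = 4.3924
  (9 − 18.367)²/18.367 = 4.7771
  (24 − 11.538)²/11.538 = 13.4600
  (8 − 21.664)²/21.664 = 8.6182
  (30 − 44.587)²/44.587 = 4.7723
  (41 − 32.202)²/32.202 = 2.4037
  (19 − 20.229)²/20.229 = 0.0747
  (45 − 37.982)²/37.982 = 1.2967
  (42 − 37.982)²/37.982 = 0.4251
  (28 − 27.431)²/27.431 = 0.0118
  (6 − 17.232)²/17.232 = 7.3211
  (39 − 32.355)²/32.355 = 1.3647
χ² = 4.3924 + 4.7771 + 13.4600 + 8.6182 + 4.7723 + 2.4037 + 0.0747 + 1.2967 + 0.4251 + 0.0118 + 7.3211 + 1.3647 = 48.92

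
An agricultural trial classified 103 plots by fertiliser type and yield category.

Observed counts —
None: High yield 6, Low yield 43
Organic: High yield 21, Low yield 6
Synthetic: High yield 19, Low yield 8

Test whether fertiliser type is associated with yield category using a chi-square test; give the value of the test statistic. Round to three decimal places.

40.035

Row totals: 49, 27, 27. Column totals: 46, 57. Grand total N = 103.
Expected counts (row total × column total / N):
  None, High yield: 49×46/103 = 21.8835
  None, Low yield: 49×57/103 = 27.1165
  Organic, High yield: 27×46/103 = 12.0583
  Organic, Low yield: 27×57/103 = 14.9417
  Synthetic, High yield: 27×46/103 = 12.0583
  Synthetic, Low yield: 27×57/103 = 14.9417
Contributions (O − E)²/E:
  (6 − 21.8835)²/21.8835 = 11.5286
  (43 − 27.1165)²/27.1165 = 9.3038
  (21 − 12.0583)²/12.0583 = 6.6306
  (6 − 14.9417)²/14.9417 = 5.3511
  (19 − 12.0583)²/12.0583 = 3.9962
  (8 − 14.9417)²/14.9417 = 3.2250
χ² = 11.5286 + 9.3038 + 6.6306 + 5.3511 + 3.9962 + 3.2250 = 40.035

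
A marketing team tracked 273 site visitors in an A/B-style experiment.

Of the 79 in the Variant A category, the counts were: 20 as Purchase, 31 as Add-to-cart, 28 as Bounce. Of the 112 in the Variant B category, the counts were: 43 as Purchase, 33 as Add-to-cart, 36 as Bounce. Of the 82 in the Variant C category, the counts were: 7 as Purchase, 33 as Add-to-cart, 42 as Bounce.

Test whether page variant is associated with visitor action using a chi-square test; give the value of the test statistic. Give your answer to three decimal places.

23.206

Row totals: 79, 112, 82. Column totals: 70, 97, 106. Grand total N = 273.
Expected counts (row total × column total / N):
  Variant A, Purchase: 79×70/273 = 20.2564
  Variant A, Add-to-cart: 79×97/273 = 28.0696
  Variant A, Bounce: 79×106/273 = 30.6740
  Variant B, Purchase: 112×70/273 = 28.7179
  Variant B, Add-to-cart: 112×97/273 = 39.7949
  Variant B, Bounce: 112×106/273 = 43.4872
  Variant C, Purchase: 82×70/273 = 21.0256
  Variant C, Add-to-cart: 82×97/273 = 29.1355
  Variant C, Bounce: 82×106/273 = 31.8388
Contributions (O − E)²/E:
  (20 − 20.2564)²/20.2564 = 0.0032
  (31 − 28.0696)²/28.0696 = 0.3059
  (28 − 30.6740)²/30.6740 = 0.2331
  (43 − 28.7179)²/28.7179 = 7.1028
  (33 − 39.7949)²/39.7949 = 1.1602
  (36 − 43.4872)²/43.4872 = 1.2891
  (7 − 21.0256)²/21.0256 = 9.3561
  (33 − 29.1355)²/29.1355 = 0.5126
  (42 − 31.8388)²/31.8388 = 3.2429
χ² = 0.0032 + 0.3059 + 0.2331 + 7.1028 + 1.1602 + 1.2891 + 9.3561 + 0.5126 + 3.2429 = 23.206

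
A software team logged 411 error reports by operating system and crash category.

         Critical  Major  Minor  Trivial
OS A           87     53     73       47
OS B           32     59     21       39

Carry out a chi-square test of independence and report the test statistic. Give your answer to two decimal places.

28.34

Row totals: 260, 151. Column totals: 119, 112, 94, 86. Grand total N = 411.
Expected counts (row total × column total / N):
  OS A, Critical: 260×119/411 = 75.2798
  OS A, Major: 260×112/411 = 70.8516
  OS A, Minor: 260×94/411 = 59.4647
  OS A, Trivial: 260×86/411 = 54.4039
  OS B, Critical: 151×119/411 = 43.7202
  OS B, Major: 151×112/411 = 41.1484
  OS B, Minor: 151×94/411 = 34.5353
  OS B, Trivial: 151×86/411 = 31.5961
Contributions (O − E)²/E:
  (87 − 75.2798)²/75.2798 = 1.8247
  (53 − 70.8516)²/70.8516 = 4.4978
  (73 − 59.4647)²/59.4647 = 3.0809
  (47 − 54.4039)²/54.4039 = 1.0076
  (32 − 43.7202)²/43.7202 = 3.1419
  (59 − 41.1484)²/41.1484 = 7.7446
  (21 − 34.5353)²/34.5353 = 5.3048
  (39 − 31.5961)²/31.5961 = 1.7350
χ² = 1.8247 + 4.4978 + 3.0809 + 1.0076 + 3.1419 + 7.7446 + 5.3048 + 1.7350 = 28.34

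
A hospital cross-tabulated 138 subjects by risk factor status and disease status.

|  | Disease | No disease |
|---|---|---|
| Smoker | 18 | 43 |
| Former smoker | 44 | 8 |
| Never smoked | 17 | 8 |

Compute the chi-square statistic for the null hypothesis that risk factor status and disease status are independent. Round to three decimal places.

Row totals: 61, 52, 25. Column totals: 79, 59. Grand total N = 138.
Expected counts (row total × column total / N):
  Smoker, Disease: 61×79/138 = 34.9203
  Smoker, No disease: 61×59/138 = 26.0797
  Former smoker, Disease: 52×79/138 = 29.7681
  Former smoker, No disease: 52×59/138 = 22.2319
  Never smoked, Disease: 25×79/138 = 14.3116
  Never smoked, No disease: 25×59/138 = 10.6884
Contributions (O − E)²/E:
  (18 − 34.9203)²/34.9203 = 8.1986
  (43 − 26.0797)²/26.0797 = 10.9778
  (44 − 29.7681)²/29.7681 = 6.8042
  (8 − 22.2319)²/22.2319 = 9.1106
  (17 − 14.3116)²/14.3116 = 0.5050
  (8 − 10.6884)²/10.6884 = 0.6762
χ² = 8.1986 + 10.9778 + 6.8042 + 9.1106 + 0.5050 + 0.6762 = 36.272

36.272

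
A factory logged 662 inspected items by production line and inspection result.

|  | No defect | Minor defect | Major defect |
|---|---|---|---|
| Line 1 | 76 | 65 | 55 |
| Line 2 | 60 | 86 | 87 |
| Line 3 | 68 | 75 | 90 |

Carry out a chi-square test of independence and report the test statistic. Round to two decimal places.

10.94

Row totals: 196, 233, 233. Column totals: 204, 226, 232. Grand total N = 662.
Expected counts (row total × column total / N):
  Line 1, No defect: 196×204/662 = 60.399
  Line 1, Minor defect: 196×226/662 = 66.912
  Line 1, Major defect: 196×232/662 = 68.689
  Line 2, No defect: 233×204/662 = 71.801
  Line 2, Minor defect: 233×226/662 = 79.544
  Line 2, Major defect: 233×232/662 = 81.656
  Line 3, No defect: 233×204/662 = 71.801
  Line 3, Minor defect: 233×226/662 = 79.544
  Line 3, Major defect: 233×232/662 = 81.656
Contributions (O − E)²/E:
  (76 − 60.399)²/60.399 = 4.0297
  (65 − 66.912)²/66.912 = 0.0546
  (55 − 68.689)²/68.689 = 2.7281
  (60 − 71.801)²/71.801 = 1.9396
  (86 − 79.544)²/79.544 = 0.5240
  (87 − 81.656)²/81.656 = 0.3497
  (68 − 71.801)²/71.801 = 0.2012
  (75 − 79.544)²/79.544 = 0.2596
  (90 − 81.656)²/81.656 = 0.8526
χ² = 4.0297 + 0.0546 + 2.7281 + 1.9396 + 0.5240 + 0.3497 + 0.2012 + 0.2596 + 0.8526 = 10.94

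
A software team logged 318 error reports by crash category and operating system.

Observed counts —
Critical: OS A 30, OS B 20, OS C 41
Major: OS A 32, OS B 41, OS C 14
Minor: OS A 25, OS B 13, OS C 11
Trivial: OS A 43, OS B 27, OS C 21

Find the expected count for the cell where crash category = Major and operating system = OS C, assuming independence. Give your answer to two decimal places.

Row total (Major) = 87; column total (OS C) = 87; grand total N = 318.
Expected count = (row total × column total) / N = 87 × 87 / 318 = 23.80.

23.80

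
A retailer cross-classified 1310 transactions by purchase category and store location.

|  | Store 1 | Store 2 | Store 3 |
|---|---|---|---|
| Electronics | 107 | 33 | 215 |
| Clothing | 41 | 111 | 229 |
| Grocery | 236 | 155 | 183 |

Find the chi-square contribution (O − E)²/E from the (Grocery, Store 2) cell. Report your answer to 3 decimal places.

4.392

Row total (Grocery) = 574; column total (Store 2) = 299; N = 1310.
Expected count E = 574 × 299 / 1310 = 131.0122.
Contribution = (O − E)²/E = (155 − 131.0122)² / 131.0122 = 4.392.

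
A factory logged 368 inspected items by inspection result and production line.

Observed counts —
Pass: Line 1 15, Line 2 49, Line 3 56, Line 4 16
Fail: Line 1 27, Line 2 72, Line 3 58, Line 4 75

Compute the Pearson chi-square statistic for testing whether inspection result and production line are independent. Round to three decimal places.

22.582

Row totals: 136, 232. Column totals: 42, 121, 114, 91. Grand total N = 368.
Expected counts (row total × column total / N):
  Pass, Line 1: 136×42/368 = 15.5217
  Pass, Line 2: 136×121/368 = 44.7174
  Pass, Line 3: 136×114/368 = 42.1304
  Pass, Line 4: 136×91/368 = 33.6304
  Fail, Line 1: 232×42/368 = 26.4783
  Fail, Line 2: 232×121/368 = 76.2826
  Fail, Line 3: 232×114/368 = 71.8696
  Fail, Line 4: 232×91/368 = 57.3696
Contributions (O − E)²/E:
  (15 − 15.5217)²/15.5217 = 0.0175
  (49 − 44.7174)²/44.7174 = 0.4101
  (56 − 42.1304)²/42.1304 = 4.5660
  (16 − 33.6304)²/33.6304 = 9.2426
  (27 − 26.4783)²/26.4783 = 0.0103
  (72 − 76.2826)²/76.2826 = 0.2404
  (58 − 71.8696)²/71.8696 = 2.6766
  (75 − 57.3696)²/57.3696 = 5.4180
χ² = 0.0175 + 0.4101 + 4.5660 + 9.2426 + 0.0103 + 0.2404 + 2.6766 + 5.4180 = 22.582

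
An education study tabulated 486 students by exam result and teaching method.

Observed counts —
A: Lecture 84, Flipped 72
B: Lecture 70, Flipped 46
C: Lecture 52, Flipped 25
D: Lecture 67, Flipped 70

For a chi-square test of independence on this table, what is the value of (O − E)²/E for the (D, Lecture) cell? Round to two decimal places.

Row total (D) = 137; column total (Lecture) = 273; N = 486.
Expected count E = 137 × 273 / 486 = 76.957.
Contribution = (O − E)²/E = (67 − 76.957)² / 76.957 = 1.29.

1.29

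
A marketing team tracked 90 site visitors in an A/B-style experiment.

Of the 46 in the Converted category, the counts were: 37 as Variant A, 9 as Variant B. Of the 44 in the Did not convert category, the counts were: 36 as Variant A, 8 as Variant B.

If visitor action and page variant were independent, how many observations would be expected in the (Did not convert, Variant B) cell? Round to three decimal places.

Row total (Did not convert) = 44; column total (Variant B) = 17; grand total N = 90.
Expected count = (row total × column total) / N = 44 × 17 / 90 = 8.311.

8.311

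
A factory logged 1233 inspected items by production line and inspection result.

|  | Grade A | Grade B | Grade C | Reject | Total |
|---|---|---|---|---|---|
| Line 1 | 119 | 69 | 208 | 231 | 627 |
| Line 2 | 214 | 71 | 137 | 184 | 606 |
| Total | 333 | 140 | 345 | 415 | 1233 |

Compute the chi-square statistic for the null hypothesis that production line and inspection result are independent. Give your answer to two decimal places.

46.72

Grand total N = 1233.
Expected counts (row total × column total / N):
  Line 1, Grade A: 627×333/1233 = 169.336
  Line 1, Grade B: 627×140/1233 = 71.192
  Line 1, Grade C: 627×345/1233 = 175.438
  Line 1, Reject: 627×415/1233 = 211.034
  Line 2, Grade A: 606×333/1233 = 163.664
  Line 2, Grade B: 606×140/1233 = 68.808
  Line 2, Grade C: 606×345/1233 = 169.562
  Line 2, Reject: 606×415/1233 = 203.966
Contributions (O − E)²/E:
  (119 − 169.336)²/169.336 = 14.9626
  (69 − 71.192)²/71.192 = 0.0675
  (208 − 175.438)²/175.438 = 6.0436
  (231 − 211.034)²/211.034 = 1.8890
  (214 − 163.664)²/163.664 = 15.4812
  (71 − 68.808)²/68.808 = 0.0698
  (137 − 169.562)²/169.562 = 6.2531
  (184 − 203.966)²/203.966 = 1.9544
χ² = 14.9626 + 0.0675 + 6.0436 + 1.8890 + 15.4812 + 0.0698 + 6.2531 + 1.9544 = 46.72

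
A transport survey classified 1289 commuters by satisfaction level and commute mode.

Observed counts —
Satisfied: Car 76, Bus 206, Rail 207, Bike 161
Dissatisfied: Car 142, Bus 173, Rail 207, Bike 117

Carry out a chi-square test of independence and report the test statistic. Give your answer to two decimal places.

29.73

Row totals: 650, 639. Column totals: 218, 379, 414, 278. Grand total N = 1289.
Expected counts (row total × column total / N):
  Satisfied, Car: 650×218/1289 = 109.930
  Satisfied, Bus: 650×379/1289 = 191.117
  Satisfied, Rail: 650×414/1289 = 208.766
  Satisfied, Bike: 650×278/1289 = 140.186
  Dissatisfied, Car: 639×218/1289 = 108.070
  Dissatisfied, Bus: 639×379/1289 = 187.883
  Dissatisfied, Rail: 639×414/1289 = 205.234
  Dissatisfied, Bike: 639×278/1289 = 137.814
Contributions (O − E)²/E:
  (76 − 109.930)²/109.930 = 10.4725
  (206 − 191.117)²/191.117 = 1.1590
  (207 − 208.766)²/208.766 = 0.0149
  (161 − 140.186)²/140.186 = 3.0903
  (142 − 108.070)²/108.070 = 10.6528
  (173 − 187.883)²/187.883 = 1.1789
  (207 − 205.234)²/205.234 = 0.0152
  (117 − 137.814)²/137.814 = 3.1435
χ² = 10.4725 + 1.1590 + 0.0149 + 3.0903 + 10.6528 + 1.1789 + 0.0152 + 3.1435 = 29.73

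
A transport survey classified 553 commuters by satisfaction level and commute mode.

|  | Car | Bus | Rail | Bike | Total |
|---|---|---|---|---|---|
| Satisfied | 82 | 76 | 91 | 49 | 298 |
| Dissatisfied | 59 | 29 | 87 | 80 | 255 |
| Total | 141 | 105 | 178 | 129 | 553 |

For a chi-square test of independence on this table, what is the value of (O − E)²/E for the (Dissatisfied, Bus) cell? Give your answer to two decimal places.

7.79

Row total (Dissatisfied) = 255; column total (Bus) = 105; N = 553.
Expected count E = 255 × 105 / 553 = 48.418.
Contribution = (O − E)²/E = (29 − 48.418)² / 48.418 = 7.79.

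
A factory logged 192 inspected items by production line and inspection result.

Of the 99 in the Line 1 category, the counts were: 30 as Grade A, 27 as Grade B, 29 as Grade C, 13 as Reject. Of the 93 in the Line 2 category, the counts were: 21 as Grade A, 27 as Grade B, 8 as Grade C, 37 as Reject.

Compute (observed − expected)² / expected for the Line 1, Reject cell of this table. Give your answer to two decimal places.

6.34

Row total (Line 1) = 99; column total (Reject) = 50; N = 192.
Expected count E = 99 × 50 / 192 = 25.7812.
Contribution = (O − E)²/E = (13 − 25.7812)² / 25.7812 = 6.34.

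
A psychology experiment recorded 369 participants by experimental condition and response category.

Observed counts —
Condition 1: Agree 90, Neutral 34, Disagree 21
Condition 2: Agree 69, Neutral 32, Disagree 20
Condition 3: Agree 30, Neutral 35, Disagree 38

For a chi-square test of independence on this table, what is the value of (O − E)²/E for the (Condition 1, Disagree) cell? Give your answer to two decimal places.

Row total (Condition 1) = 145; column total (Disagree) = 79; N = 369.
Expected count E = 145 × 79 / 369 = 31.0434.
Contribution = (O − E)²/E = (21 − 31.0434)² / 31.0434 = 3.25.

3.25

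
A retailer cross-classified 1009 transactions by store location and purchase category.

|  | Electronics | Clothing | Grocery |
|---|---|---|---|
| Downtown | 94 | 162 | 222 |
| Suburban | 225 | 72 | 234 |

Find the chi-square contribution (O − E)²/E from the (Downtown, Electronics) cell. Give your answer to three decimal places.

21.591

Row total (Downtown) = 478; column total (Electronics) = 319; N = 1009.
Expected count E = 478 × 319 / 1009 = 151.1219.
Contribution = (O − E)²/E = (94 − 151.1219)² / 151.1219 = 21.591.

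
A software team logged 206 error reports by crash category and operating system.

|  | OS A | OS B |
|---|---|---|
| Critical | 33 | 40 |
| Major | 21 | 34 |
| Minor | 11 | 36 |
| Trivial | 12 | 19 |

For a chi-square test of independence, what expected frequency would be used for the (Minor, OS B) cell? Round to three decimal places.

Row total (Minor) = 47; column total (OS B) = 129; grand total N = 206.
Expected count = (row total × column total) / N = 47 × 129 / 206 = 29.432.

29.432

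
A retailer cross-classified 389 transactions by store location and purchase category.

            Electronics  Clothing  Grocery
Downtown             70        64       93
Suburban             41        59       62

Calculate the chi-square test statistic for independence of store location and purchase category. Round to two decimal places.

3.21

Row totals: 227, 162. Column totals: 111, 123, 155. Grand total N = 389.
Expected counts (row total × column total / N):
  Downtown, Electronics: 227×111/389 = 64.774
  Downtown, Clothing: 227×123/389 = 71.776
  Downtown, Grocery: 227×155/389 = 90.450
  Suburban, Electronics: 162×111/389 = 46.226
  Suburban, Clothing: 162×123/389 = 51.224
  Suburban, Grocery: 162×155/389 = 64.550
Contributions (O − E)²/E:
  (70 − 64.774)²/64.774 = 0.4216
  (64 − 71.776)²/71.776 = 0.8424
  (93 − 90.450)²/90.450 = 0.0719
  (41 − 46.226)²/46.226 = 0.5908
  (59 − 51.224)²/51.224 = 1.1804
  (62 − 64.550)²/64.550 = 0.1007
χ² = 0.4216 + 0.8424 + 0.0719 + 0.5908 + 1.1804 + 0.1007 = 3.21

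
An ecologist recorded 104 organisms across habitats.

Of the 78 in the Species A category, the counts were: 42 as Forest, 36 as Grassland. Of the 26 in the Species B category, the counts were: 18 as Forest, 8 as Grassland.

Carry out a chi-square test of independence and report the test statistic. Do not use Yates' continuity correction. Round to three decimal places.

Row totals: 78, 26. Column totals: 60, 44. Grand total N = 104.
Expected counts (row total × column total / N):
  Species A, Forest: 78×60/104 = 45.0000
  Species A, Grassland: 78×44/104 = 33.0000
  Species B, Forest: 26×60/104 = 15.0000
  Species B, Grassland: 26×44/104 = 11.0000
Contributions (O − E)²/E:
  (42 − 45.0000)²/45.0000 = 0.2000
  (36 − 33.0000)²/33.0000 = 0.2727
  (18 − 15.0000)²/15.0000 = 0.6000
  (8 − 11.0000)²/11.0000 = 0.8182
χ² = 0.2000 + 0.2727 + 0.6000 + 0.8182 = 1.891

1.891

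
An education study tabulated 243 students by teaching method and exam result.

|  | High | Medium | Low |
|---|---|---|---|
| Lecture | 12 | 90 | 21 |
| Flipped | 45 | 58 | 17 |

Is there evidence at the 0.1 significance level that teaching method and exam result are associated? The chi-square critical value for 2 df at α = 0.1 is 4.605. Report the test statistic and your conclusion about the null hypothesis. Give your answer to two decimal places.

26.41; reject H₀

Row totals: 123, 120. Column totals: 57, 148, 38. Grand total N = 243.
Expected counts (row total × column total / N):
  Lecture, High: 123×57/243 = 28.852
  Lecture, Medium: 123×148/243 = 74.914
  Lecture, Low: 123×38/243 = 19.235
  Flipped, High: 120×57/243 = 28.148
  Flipped, Medium: 120×148/243 = 73.086
  Flipped, Low: 120×38/243 = 18.765
Contributions (O − E)²/E:
  (12 − 28.852)²/28.852 = 9.8430
  (90 − 74.914)²/74.914 = 3.0380
  (21 − 19.235)²/19.235 = 0.1620
  (45 − 28.148)²/28.148 = 10.0892
  (58 − 73.086)²/73.086 = 3.1140
  (17 − 18.765)²/18.765 = 0.1660
χ² = 9.8430 + 3.0380 + 0.1620 + 10.0892 + 3.1140 + 0.1660 = 26.41
df = (2−1)(3−1) = 2. Since 26.41 > 4.605, reject the null hypothesis of independence at α = 0.1.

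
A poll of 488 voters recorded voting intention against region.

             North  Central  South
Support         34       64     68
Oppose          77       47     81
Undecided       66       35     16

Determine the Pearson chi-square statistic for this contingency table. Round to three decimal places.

Row totals: 166, 205, 117. Column totals: 177, 146, 165. Grand total N = 488.
Expected counts (row total × column total / N):
  Support, North: 166×177/488 = 60.2090
  Support, Central: 166×146/488 = 49.6639
  Support, South: 166×165/488 = 56.1270
  Oppose, North: 205×177/488 = 74.3545
  Oppose, Central: 205×146/488 = 61.3320
  Oppose, South: 205×165/488 = 69.3135
  Undecided, North: 117×177/488 = 42.4365
  Undecided, Central: 117×146/488 = 35.0041
  Undecided, South: 117×165/488 = 39.5594
Contributions (O − E)²/E:
  (34 − 60.2090)²/60.2090 = 11.4088
  (64 − 49.6639)²/49.6639 = 4.1383
  (68 − 56.1270)²/56.1270 = 2.5116
  (77 − 74.3545)²/74.3545 = 0.0941
  (47 − 61.3320)²/61.3320 = 3.3491
  (81 − 69.3135)²/69.3135 = 1.9704
  (66 − 42.4365)²/42.4365 = 13.0840
  (35 − 35.0041)²/35.0041 = 0.0000
  (16 − 39.5594)²/39.5594 = 14.0307
χ² = 11.4088 + 4.1383 + 2.5116 + 0.0941 + 3.3491 + 1.9704 + 13.0840 + 0.0000 + 14.0307 = 50.587

50.587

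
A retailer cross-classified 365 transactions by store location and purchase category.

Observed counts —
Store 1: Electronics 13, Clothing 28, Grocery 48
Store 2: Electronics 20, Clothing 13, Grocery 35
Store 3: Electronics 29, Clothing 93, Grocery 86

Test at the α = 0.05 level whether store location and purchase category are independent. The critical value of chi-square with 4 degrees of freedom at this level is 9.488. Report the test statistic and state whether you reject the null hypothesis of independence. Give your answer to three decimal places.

Row totals: 89, 68, 208. Column totals: 62, 134, 169. Grand total N = 365.
Expected counts (row total × column total / N):
  Store 1, Electronics: 89×62/365 = 15.1178
  Store 1, Clothing: 89×134/365 = 32.6740
  Store 1, Grocery: 89×169/365 = 41.2082
  Store 2, Electronics: 68×62/365 = 11.5507
  Store 2, Clothing: 68×134/365 = 24.9644
  Store 2, Grocery: 68×169/365 = 31.4849
  Store 3, Electronics: 208×62/365 = 35.3315
  Store 3, Clothing: 208×134/365 = 76.3616
  Store 3, Grocery: 208×169/365 = 96.3068
Contributions (O − E)²/E:
  (13 − 15.1178)²/15.1178 = 0.2967
  (28 − 32.6740)²/32.6740 = 0.6686
  (48 − 41.2082)²/41.2082 = 1.1194
  (20 − 11.5507)²/11.5507 = 6.1806
  (13 − 24.9644)²/24.9644 = 5.7340
  (35 − 31.4849)²/31.4849 = 0.3924
  (29 − 35.3315)²/35.3315 = 1.1346
  (93 − 76.3616)²/76.3616 = 3.6253
  (86 − 96.3068)²/96.3068 = 1.1030
χ² = 0.2967 + 0.6686 + 1.1194 + 6.1806 + 5.7340 + 0.3924 + 1.1346 + 3.6253 + 1.1030 = 20.255
df = (3−1)(3−1) = 4. Since 20.255 > 9.488, reject the null hypothesis of independence at α = 0.05.

20.255; reject H₀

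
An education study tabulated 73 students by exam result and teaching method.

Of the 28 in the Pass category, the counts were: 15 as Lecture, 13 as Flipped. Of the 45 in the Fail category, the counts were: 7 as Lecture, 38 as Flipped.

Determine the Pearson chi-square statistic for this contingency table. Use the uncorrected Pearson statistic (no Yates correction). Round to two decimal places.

11.85

Row totals: 28, 45. Column totals: 22, 51. Grand total N = 73.
Expected counts (row total × column total / N):
  Pass, Lecture: 28×22/73 = 8.4384
  Pass, Flipped: 28×51/73 = 19.5616
  Fail, Lecture: 45×22/73 = 13.5616
  Fail, Flipped: 45×51/73 = 31.4384
Contributions (O − E)²/E:
  (15 − 8.4384)²/8.4384 = 5.1022
  (13 − 19.5616)²/19.5616 = 2.2010
  (7 − 13.5616)²/13.5616 = 3.1747
  (38 − 31.4384)²/31.4384 = 1.3695
χ² = 5.1022 + 2.2010 + 3.1747 + 1.3695 = 11.85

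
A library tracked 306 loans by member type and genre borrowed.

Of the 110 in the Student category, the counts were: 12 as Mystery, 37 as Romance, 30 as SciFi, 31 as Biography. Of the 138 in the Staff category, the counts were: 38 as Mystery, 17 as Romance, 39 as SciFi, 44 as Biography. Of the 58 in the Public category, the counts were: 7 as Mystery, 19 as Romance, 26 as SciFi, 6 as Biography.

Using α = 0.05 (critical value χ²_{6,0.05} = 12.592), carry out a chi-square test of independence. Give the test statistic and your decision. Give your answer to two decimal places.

Row totals: 110, 138, 58. Column totals: 57, 73, 95, 81. Grand total N = 306.
Expected counts (row total × column total / N):
  Student, Mystery: 110×57/306 = 20.490
  Student, Romance: 110×73/306 = 26.242
  Student, SciFi: 110×95/306 = 34.150
  Student, Biography: 110×81/306 = 29.118
  Staff, Mystery: 138×57/306 = 25.706
  Staff, Romance: 138×73/306 = 32.922
  Staff, SciFi: 138×95/306 = 42.843
  Staff, Biography: 138×81/306 = 36.529
  Public, Mystery: 58×57/306 = 10.804
  Public, Romance: 58×73/306 = 13.837
  Public, SciFi: 58×95/306 = 18.007
  Public, Biography: 58×81/306 = 15.353
Contributions (O − E)²/E:
  (12 − 20.490)²/20.490 = 3.5178
  (37 − 26.242)²/26.242 = 4.4103
  (30 − 34.150)²/34.150 = 0.5043
  (31 − 29.118)²/29.118 = 0.1216
  (38 − 25.706)²/25.706 = 5.8797
  (17 − 32.922)²/32.922 = 7.7003
  (39 − 42.843)²/42.843 = 0.3447
  (44 − 36.529)²/36.529 = 1.5280
  (7 − 10.804)²/10.804 = 1.3394
  (19 − 13.837)²/13.837 = 1.9265
  (26 − 18.007)²/18.007 = 3.5480
  (6 − 15.353)²/15.353 = 5.6978
χ² = 3.5178 + 4.4103 + 0.5043 + 0.1216 + 5.8797 + 7.7003 + 0.3447 + 1.5280 + 1.3394 + 1.9265 + 3.5480 + 5.6978 = 36.52
df = (3−1)(4−1) = 6. Since 36.52 > 12.592, reject the null hypothesis of independence at α = 0.05.

36.52; reject H₀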